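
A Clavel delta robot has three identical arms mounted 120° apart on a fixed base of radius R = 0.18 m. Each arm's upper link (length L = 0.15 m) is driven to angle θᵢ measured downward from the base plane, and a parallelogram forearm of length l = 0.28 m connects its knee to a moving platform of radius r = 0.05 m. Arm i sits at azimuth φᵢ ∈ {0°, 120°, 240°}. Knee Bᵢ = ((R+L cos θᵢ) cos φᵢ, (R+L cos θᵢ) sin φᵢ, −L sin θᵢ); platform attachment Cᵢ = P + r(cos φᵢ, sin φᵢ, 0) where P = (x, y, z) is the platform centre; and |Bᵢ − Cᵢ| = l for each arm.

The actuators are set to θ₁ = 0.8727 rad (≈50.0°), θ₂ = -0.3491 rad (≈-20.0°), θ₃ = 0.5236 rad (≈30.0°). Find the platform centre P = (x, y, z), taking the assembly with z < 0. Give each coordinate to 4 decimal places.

(-0.0506, 0.0380, -0.1290)

arm 1 at φ=0.0°: e+L cos θ1 = 0.2264;  O1 = (0.2264, 0.0000, -0.1149)
arm 2 at φ=120.0°: e+L cos θ2 = 0.2710;  O2 = (-0.1355, 0.2347, 0.0513)
φ3=240.0°: virtual centre (-0.1300, -0.2251, -0.0750), radius l
|O₂|²−|O₁|² = 0.0116;  |O₃|²−|O₁|² = 0.0087
linear system: -0.7238x+0.4693y = 0.0116−0.3324z; -0.7127x+-0.4502y = 0.0087−0.0798z
Cramer: x(z) = -0.0141+0.2834z;  y(z) = 0.0030-0.2713z
sphere 1 gives Az²+Bz+C=0 with A=1.1539, B=0.0919, C=-0.0073;  B²−4AC=0.0424;  roots -0.1290, 0.0494;  negative root z = -0.1290
x = -0.0506, y = 0.0380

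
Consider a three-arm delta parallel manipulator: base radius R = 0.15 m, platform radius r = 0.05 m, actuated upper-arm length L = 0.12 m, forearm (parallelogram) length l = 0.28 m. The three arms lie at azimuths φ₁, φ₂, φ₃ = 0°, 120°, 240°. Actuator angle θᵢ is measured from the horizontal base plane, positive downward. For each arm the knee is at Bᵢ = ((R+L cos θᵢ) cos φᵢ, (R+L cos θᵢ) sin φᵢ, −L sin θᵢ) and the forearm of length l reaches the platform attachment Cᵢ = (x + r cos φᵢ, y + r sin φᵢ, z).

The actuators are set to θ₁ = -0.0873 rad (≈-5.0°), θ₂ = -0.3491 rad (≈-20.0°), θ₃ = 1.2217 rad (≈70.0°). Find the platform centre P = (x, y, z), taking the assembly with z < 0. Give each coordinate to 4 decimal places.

(0.0530, 0.1200, -0.1800)

φ1=0.0°: virtual centre (0.2195, 0.0000, 0.0105), radius l
φ2=120.0°: virtual centre (-0.1064, 0.1843, 0.0410), radius l
φ3=240.0°: virtual centre (-0.0705, -0.1221, -0.1128), radius l
|O₂|²−|O₁|² = -0.0014;  |O₃|²−|O₁|² = -0.0157
linear system: -0.6518x+0.3685y = -0.0014−0.0612z; -0.5801x+-0.2443y = -0.0157−-0.2464z
det = 0.3730;  x = 0.0164+-0.2034z,  y = 0.0253+-0.5258z
quadratic in z: (1.3178)z²+(0.0351)z+(-0.0364)=0, √Δ=0.4393 → z ∈ {-0.1800, 0.1534}; z = -0.1800 (taking z<0)
x = 0.0530, y = 0.1200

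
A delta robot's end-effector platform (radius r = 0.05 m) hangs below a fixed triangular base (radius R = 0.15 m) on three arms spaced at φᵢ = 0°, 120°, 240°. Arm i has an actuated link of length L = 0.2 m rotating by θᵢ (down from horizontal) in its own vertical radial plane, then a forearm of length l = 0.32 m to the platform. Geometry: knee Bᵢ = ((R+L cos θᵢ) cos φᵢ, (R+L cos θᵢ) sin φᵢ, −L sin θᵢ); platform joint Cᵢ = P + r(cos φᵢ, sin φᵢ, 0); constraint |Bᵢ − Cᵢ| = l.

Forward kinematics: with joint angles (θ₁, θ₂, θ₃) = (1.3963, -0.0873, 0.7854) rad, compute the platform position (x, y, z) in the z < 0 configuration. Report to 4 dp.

φ1=0.0°: virtual centre (0.1347, 0.0000, -0.1970), radius l
S2 = (0.2992·cos120.0°, 0.2992·sin120.0°, 0.0174) = (-0.1496, 0.2591, 0.0174)
S3 = (0.2414·cos240.0°, 0.2414·sin240.0°, -0.1414) = (-0.1207, -0.2091, -0.1414)
subtract pairs → two planes through P
[-0.5687 0.5183 0.4288]·P = 0.0329;  [-0.5109 -0.4182 0.1111]·P = 0.0213
det = 0.5026;  x = -0.0494+0.4713z,  y = 0.0093+-0.3102z
quadratic in z: (1.3184)z²+(0.2146)z+(-0.0296)=0, √Δ=0.4498 → z ∈ {-0.2520, 0.0892}; z = -0.2520 (taking z<0)
x = -0.1681, y = 0.0875

(-0.1681, 0.0875, -0.2520)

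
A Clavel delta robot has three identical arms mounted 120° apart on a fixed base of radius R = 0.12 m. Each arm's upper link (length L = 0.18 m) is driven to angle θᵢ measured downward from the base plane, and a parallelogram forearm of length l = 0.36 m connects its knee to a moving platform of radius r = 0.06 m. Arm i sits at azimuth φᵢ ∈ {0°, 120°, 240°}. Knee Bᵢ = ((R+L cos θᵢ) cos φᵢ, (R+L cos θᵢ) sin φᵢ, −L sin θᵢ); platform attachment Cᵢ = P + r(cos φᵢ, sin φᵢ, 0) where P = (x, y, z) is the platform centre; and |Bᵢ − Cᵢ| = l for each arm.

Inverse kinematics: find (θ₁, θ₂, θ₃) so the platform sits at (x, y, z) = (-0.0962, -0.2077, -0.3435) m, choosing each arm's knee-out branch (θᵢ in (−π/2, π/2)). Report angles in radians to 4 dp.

φ1=0.0° → target in arm frame (-0.0962, -0.2077)
  A cos θ + B sin θ = C:  0.1562·cos θ + -0.3435·sin θ = -0.2454
  θ1 = atan2(B,A) + arccos(C/0.3773) = 1.1347
arm 2 (φ=120.0°): x'=-0.1318, y'=0.1872
  A=0.1918, B=-0.3435, C=(l²−L²−A²−y'²−z²)/(2L)=-0.2572
  √(A²+B²)=0.3934;  θ2 = -1.0616+2.2834 ≈ 1.2218
arm 3 (φ=240.0°): x'=0.2280, y'=0.0205
  A=-0.1680, B=-0.3435, C=(l²−L²−A²−y'²−z²)/(2L)=-0.1373
  √(A²+B²)=0.3824;  θ3 = -2.0256+1.9381 ≈ -0.0875

θ₁ = 1.1347, θ₂ = 1.2218, θ₃ = -0.0875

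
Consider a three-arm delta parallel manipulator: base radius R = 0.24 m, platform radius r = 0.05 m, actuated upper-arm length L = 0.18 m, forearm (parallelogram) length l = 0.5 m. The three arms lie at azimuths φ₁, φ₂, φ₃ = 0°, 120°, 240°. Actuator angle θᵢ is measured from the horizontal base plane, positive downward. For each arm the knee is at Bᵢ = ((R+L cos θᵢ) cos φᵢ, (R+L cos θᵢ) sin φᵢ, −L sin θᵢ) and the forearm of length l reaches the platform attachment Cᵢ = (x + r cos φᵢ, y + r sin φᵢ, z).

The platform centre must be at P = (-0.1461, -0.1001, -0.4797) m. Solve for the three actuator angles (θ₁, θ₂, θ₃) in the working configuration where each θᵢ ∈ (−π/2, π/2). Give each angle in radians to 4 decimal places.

arm 1 (φ=0.0°): x'=-0.1461, y'=-0.1001
  e−x'=0.3361;  (l²−L²−(e−x')²−y'²−z²)/2L = -0.3764
  γ=atan2(-0.4797,0.3361)=-0.9596;  ψ=arccos(-0.6426)=2.2687;  θ1=γ+ψ≈1.3090
arm 2 (φ=120.0°): x'=-0.0136, y'=0.1766
  e−x'=0.2036;  (l²−L²−(e−x')²−y'²−z²)/2L = -0.2366
  γ=atan2(-0.4797,0.2036)=-1.1693;  ψ=arccos(-0.4539)=2.0420;  θ2=γ+ψ≈0.8726
rotate P by −φ3: (0.1597, -0.0765, -0.4797)
  e−x'=0.0303;  (l²−L²−(e−x')²−y'²−z²)/2L = -0.0535
  θ3 = atan2(B,A) + arccos(C/0.4807) = 0.1746

θ₁ = 1.3090, θ₂ = 0.8726, θ₃ = 0.1746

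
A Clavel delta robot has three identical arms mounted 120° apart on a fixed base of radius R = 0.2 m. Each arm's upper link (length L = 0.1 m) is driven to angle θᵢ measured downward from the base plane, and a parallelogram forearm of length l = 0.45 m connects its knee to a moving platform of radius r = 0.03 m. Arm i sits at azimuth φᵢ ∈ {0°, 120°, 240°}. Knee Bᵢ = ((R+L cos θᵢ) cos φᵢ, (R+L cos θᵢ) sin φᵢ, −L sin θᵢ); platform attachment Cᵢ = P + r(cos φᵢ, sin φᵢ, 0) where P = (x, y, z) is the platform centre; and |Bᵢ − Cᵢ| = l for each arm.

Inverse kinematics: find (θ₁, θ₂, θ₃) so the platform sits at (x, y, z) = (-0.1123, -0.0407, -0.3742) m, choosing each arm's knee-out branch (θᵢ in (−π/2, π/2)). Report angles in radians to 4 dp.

θ₁ = 0.9594, θ₂ = 0.1740, θ₃ = -0.3493

φ1=0.0° → target in arm frame (-0.1123, -0.0407)
  A cos θ + B sin θ = C:  0.2823·cos θ + -0.3742·sin θ = -0.1444
  γ=atan2(-0.3742,0.2823)=-0.9245;  ψ=arccos(-0.3080)=1.8839;  θ1=γ+ψ≈0.9594
φ2=120.0° → target in arm frame (0.0209, 0.1176)
  e−x'=0.1491;  (l²−L²−(e−x')²−y'²−z²)/2L = 0.0821
  γ=atan2(-0.3742,0.1491)=-1.1916;  ψ=arccos(0.2037)=1.3656;  θ2=γ+ψ≈0.1740
arm 3 (φ=240.0°): x'=0.0914, y'=-0.0769
  A=0.0786, B=-0.3742, C=(l²−L²−A²−y'²−z²)/(2L)=0.2019
  θ3 = atan2(B,A) + arccos(C/0.3824) = -0.3493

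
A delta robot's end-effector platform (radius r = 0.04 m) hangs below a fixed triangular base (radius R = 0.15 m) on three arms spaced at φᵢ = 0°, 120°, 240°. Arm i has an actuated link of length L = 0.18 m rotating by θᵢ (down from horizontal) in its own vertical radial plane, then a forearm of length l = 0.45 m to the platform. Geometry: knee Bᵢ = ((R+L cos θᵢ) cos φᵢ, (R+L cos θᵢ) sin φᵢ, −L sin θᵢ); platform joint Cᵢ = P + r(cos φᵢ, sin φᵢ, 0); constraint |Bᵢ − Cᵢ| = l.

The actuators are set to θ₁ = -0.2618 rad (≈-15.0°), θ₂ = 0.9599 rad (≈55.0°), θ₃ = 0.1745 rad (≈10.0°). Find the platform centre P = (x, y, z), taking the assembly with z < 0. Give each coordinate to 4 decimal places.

(0.1386, -0.1271, -0.3599)

arm 1 at φ=0.0°: e+L cos θ1 = 0.2839;  centre 1 = (0.2839, 0.0000, 0.0466)
centre 2 = (0.2132·cos120.0°, 0.2132·sin120.0°, -0.1474) = (-0.1066, 0.1847, -0.1474)
φ3=240.0°: virtual centre (-0.1436, -0.2488, -0.0313), radius l
subtract pairs → two planes through P
[-0.7810 0.3694 -0.3881]·P = -0.0155;  [-0.8550 -0.4976 -0.1557]·P = 0.0007
det = 0.7044;  x = 0.0106+-0.3558z,  y = -0.0197+0.2984z
quadratic in z: (1.2156)z²+(0.0895)z+(-0.1253)=0, √Δ=0.7855 → z ∈ {-0.3599, 0.2863}; z = -0.3599 (taking z<0)
x = 0.1386, y = -0.1271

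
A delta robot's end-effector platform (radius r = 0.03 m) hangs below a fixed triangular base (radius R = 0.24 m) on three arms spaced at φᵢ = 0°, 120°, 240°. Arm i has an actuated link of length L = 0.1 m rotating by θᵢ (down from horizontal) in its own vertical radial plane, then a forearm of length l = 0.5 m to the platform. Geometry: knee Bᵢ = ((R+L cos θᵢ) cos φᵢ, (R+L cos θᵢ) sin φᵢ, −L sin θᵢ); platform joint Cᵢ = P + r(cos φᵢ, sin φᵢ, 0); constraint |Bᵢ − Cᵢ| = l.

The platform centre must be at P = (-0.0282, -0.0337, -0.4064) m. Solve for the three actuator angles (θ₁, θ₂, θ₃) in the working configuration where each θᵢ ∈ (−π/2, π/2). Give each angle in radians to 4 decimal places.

φ1=0.0° → target in arm frame (-0.0282, -0.0337)
  e−x'=0.2382;  (l²−L²−(e−x')²−y'²−z²)/2L = 0.0848
  θ1 = atan2(B,A) + arccos(C/0.4711) = 0.3491
arm 2 (φ=120.0°): x'=-0.0151, y'=0.0413
  A cos θ + B sin θ = C:  0.2251·cos θ + -0.4064·sin θ = 0.1124
  θ2 = atan2(B,A) + arccos(C/0.4646) = 0.2615
rotate P by −φ3: (0.0433, -0.0076, -0.4064)
  e−x'=0.1667;  (l²−L²−(e−x')²−y'²−z²)/2L = 0.2349
  √(A²+B²)=0.4393;  θ3 = -1.1815+1.0065 ≈ -0.1750

θ₁ = 0.3491, θ₂ = 0.2615, θ₃ = -0.1750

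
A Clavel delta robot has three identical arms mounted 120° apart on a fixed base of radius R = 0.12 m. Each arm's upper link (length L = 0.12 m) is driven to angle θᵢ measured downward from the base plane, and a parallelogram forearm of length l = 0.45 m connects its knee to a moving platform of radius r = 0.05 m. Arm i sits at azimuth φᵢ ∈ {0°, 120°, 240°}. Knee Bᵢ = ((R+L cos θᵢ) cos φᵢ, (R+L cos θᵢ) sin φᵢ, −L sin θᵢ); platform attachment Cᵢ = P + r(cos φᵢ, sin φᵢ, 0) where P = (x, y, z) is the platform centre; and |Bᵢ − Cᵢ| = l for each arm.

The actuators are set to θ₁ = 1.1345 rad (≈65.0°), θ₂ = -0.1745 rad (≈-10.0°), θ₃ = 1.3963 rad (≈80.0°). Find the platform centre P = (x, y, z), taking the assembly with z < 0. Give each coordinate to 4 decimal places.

arm 1 at φ=0.0°: ρ1 = 0.1207;  S1 = (0.1207, 0.0000, -0.1088)
φ2=120.0°: virtual centre (-0.0941, 0.1630, 0.0208), radius l
arm 3 at φ=240.0°: ρ3 = 0.0908;  S3 = (-0.0454, -0.0787, -0.1182)
subtract pairs → two planes through P
linear system: -0.4296x+0.3259y = 0.0094−0.2592z; -0.3323x+-0.1573y = -0.0042−-0.0188z
Cramer: x(z) = -0.0007+0.1969z;  y(z) = 0.0281-0.5356z
quadratic in z: (1.3257)z²+(0.1396)z+(-0.1751)=0, √Δ=0.9738 → z ∈ {-0.4199, 0.3146}; z = -0.4199 (taking z<0)
x = -0.0834, y = 0.2530

(-0.0834, 0.2530, -0.4199)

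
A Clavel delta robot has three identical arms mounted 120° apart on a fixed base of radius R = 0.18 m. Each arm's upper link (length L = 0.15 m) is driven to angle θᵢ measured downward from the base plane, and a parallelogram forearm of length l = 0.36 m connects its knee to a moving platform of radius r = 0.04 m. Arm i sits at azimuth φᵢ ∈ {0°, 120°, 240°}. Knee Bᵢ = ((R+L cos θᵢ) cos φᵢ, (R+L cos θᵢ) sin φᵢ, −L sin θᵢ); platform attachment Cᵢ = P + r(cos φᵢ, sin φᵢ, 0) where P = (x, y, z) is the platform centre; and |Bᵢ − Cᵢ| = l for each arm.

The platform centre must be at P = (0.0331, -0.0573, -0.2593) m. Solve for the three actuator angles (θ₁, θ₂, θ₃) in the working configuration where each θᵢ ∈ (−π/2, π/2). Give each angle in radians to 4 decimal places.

arm 1 (φ=0.0°): x'=0.0331, y'=-0.0573
  A cos θ + B sin θ = C:  0.1069·cos θ + -0.2593·sin θ = 0.0838
  √(A²+B²)=0.2805;  θ1 = -1.1798+1.2672 ≈ 0.0875
arm 2 (φ=120.0°): x'=-0.0662, y'=0.0000
  e−x'=0.2062;  (l²−L²−(e−x')²−y'²−z²)/2L = -0.0088
  γ=atan2(-0.2593,0.2062)=-0.8990;  ψ=arccos(-0.0266)=1.5974;  θ2=γ+ψ≈0.6984
arm 3 (φ=240.0°): x'=0.0331, y'=0.0573
  A=0.1069, B=-0.2593, C=(l²−L²−A²−y'²−z²)/(2L)=0.0838
  γ=atan2(-0.2593,0.1069)=-1.1797;  ψ=arccos(0.2988)=1.2673;  θ3=γ+ψ≈0.0877

θ₁ = 0.0875, θ₂ = 0.6984, θ₃ = 0.0877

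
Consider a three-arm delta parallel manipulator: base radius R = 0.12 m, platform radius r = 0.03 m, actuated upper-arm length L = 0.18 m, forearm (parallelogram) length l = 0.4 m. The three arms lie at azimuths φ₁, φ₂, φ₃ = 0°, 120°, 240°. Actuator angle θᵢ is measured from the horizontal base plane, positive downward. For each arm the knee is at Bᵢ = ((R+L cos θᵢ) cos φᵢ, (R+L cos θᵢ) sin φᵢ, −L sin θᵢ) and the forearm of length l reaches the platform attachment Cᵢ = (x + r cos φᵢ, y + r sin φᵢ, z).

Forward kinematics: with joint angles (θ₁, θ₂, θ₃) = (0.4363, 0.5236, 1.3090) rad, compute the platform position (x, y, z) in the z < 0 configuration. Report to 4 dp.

φ1=0.0°: virtual centre (0.2531, 0.0000, -0.0761), radius l
φ2=120.0°: virtual centre (-0.1229, 0.2129, -0.0900), radius l
φ3=240.0°: virtual centre (-0.0683, -0.1183, -0.1739), radius l
subtract pairs → two planes through P
[-0.7522 0.4259 -0.0279]·P = -0.0013;  [-0.6429 -0.2366 -0.1956]·P = -0.0210
Cramer: x(z) = 0.0205-0.1990z;  y(z) = 0.0331-0.2860z
sphere 1 gives Az²+Bz+C=0 with A=1.1214, B=0.2258, C=-0.0990;  B²−4AC=0.4950;  roots -0.4144, 0.2130;  negative root z = -0.4144
x = 0.1029, y = 0.1516

(0.1029, 0.1516, -0.4144)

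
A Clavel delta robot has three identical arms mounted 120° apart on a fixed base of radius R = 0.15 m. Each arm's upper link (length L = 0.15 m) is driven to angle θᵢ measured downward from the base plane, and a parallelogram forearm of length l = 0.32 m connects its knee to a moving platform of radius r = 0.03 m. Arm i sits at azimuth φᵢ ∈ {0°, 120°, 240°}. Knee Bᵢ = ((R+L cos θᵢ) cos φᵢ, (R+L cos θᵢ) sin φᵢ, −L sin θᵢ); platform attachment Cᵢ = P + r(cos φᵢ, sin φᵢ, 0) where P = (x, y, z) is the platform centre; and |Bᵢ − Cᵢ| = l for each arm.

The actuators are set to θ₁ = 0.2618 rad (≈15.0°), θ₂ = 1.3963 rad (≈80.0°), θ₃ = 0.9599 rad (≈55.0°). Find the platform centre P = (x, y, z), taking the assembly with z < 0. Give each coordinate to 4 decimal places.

(0.1218, -0.0615, -0.3183)

φ1=0.0°: virtual centre (0.2649, 0.0000, -0.0388), radius l
φ2=120.0°: virtual centre (-0.0730, 0.1265, -0.1477), radius l
arm 3 at φ=240.0°: (R−r)+L cos θ3 = 0.2060;  O3 = (-0.1030, -0.1784, -0.1229)
subtract pairs → two planes through P
linear system: -0.6758x+0.2530y = -0.0285−-0.2178z; -0.7358x+-0.3569y = -0.0141−-0.1681z
det = 0.4273;  x = 0.0322+-0.2814z,  y = -0.0268+0.1092z
quadratic in z: (1.0911)z²+(0.2028)z+(-0.0460)=0, √Δ=0.4919 → z ∈ {-0.3183, 0.1325}; z = -0.3183 (taking z<0)
x = 0.1218, y = -0.0615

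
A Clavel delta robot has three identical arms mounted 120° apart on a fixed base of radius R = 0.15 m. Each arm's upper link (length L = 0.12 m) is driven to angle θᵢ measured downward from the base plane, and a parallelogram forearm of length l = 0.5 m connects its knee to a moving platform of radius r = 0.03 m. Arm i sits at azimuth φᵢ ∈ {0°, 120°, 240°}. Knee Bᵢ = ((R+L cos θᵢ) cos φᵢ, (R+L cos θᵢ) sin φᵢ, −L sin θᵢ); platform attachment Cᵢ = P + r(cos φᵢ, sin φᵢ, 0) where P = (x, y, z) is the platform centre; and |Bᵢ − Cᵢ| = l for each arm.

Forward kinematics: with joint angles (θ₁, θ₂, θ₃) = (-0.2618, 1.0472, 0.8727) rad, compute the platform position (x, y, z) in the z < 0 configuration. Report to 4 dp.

(0.2002, -0.0287, -0.4668)

φ1=0.0°: virtual centre (0.2359, 0.0000, 0.0311), radius l
centre 2 = (0.1800·cos120.0°, 0.1800·sin120.0°, -0.1039) = (-0.0900, 0.1559, -0.1039)
centre 3 = (0.1971·cos240.0°, 0.1971·sin240.0°, -0.0919) = (-0.0986, -0.1707, -0.0919)
subtract pairs → two planes through P
[-0.6518 0.3118 -0.2700]·P = -0.0134;  [-0.6690 -0.3414 -0.2460]·P = -0.0093
Cramer: x(z) = 0.0174-0.3917z;  y(z) = -0.0067+0.0470z
sphere 1 gives Az²+Bz+C=0 with A=1.1556, B=0.1085, C=-0.2012;  B²−4AC=0.9419;  roots -0.4668, 0.3730;  negative root z = -0.4668
x = 0.2002, y = -0.0287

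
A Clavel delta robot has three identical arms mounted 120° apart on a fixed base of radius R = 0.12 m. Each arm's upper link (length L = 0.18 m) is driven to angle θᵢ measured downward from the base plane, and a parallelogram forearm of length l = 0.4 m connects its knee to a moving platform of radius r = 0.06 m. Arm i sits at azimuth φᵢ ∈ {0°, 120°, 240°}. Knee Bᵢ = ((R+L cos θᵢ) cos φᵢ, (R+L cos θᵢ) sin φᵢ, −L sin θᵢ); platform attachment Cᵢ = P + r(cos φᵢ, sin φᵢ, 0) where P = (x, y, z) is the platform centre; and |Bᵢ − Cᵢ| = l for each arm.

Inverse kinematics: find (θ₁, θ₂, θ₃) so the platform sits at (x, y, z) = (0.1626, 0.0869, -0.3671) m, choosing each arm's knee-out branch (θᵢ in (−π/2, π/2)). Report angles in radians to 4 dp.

θ₁ = -0.0875, θ₂ = 0.5235, θ₃ = 0.9599

φ1=0.0° → target in arm frame (0.1626, 0.0869)
  A cos θ + B sin θ = C:  -0.1026·cos θ + -0.3671·sin θ = -0.0701
  θ1 = atan2(B,A) + arccos(C/0.3812) = -0.0875
rotate P by −φ2: (-0.0060, -0.1843, -0.3671)
  A=0.0660, B=-0.3671, C=(l²−L²−A²−y'²−z²)/(2L)=-0.1263
  γ=atan2(-0.3671,0.0660)=-1.3928;  ψ=arccos(-0.3387)=1.9163;  θ2=γ+ψ≈0.5235
rotate P by −φ3: (-0.1566, 0.0974, -0.3671)
  A=0.2166, B=-0.3671, C=(l²−L²−A²−y'²−z²)/(2L)=-0.1765
  θ3 = atan2(B,A) + arccos(C/0.4262) = 0.9599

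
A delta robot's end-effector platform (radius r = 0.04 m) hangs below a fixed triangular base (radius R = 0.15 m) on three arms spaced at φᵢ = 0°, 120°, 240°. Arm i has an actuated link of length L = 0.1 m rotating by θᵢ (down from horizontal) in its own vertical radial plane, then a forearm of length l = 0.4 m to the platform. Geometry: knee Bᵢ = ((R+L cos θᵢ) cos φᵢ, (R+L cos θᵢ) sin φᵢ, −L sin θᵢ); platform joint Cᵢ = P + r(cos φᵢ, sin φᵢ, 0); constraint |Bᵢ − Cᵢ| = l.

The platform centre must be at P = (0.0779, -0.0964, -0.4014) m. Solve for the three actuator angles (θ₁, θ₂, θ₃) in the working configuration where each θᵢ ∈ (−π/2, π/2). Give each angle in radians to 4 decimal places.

φ1=0.0° → target in arm frame (0.0779, -0.0964)
  e−x'=0.0321;  (l²−L²−(e−x')²−y'²−z²)/2L = -0.1072
  √(A²+B²)=0.4027;  θ1 = -1.4910+1.8403 ≈ 0.3493
φ2=120.0° → target in arm frame (-0.1224, -0.0193)
  A=0.2324, B=-0.4014, C=(l²−L²−A²−y'²−z²)/(2L)=-0.3276
  θ2 = atan2(B,A) + arccos(C/0.4638) = 1.3091
φ3=240.0° → target in arm frame (0.0445, 0.1157)
  e−x'=0.0655;  (l²−L²−(e−x')²−y'²−z²)/2L = -0.1439
  θ3 = atan2(B,A) + arccos(C/0.4067) = 0.5234

θ₁ = 0.3493, θ₂ = 1.3091, θ₃ = 0.5234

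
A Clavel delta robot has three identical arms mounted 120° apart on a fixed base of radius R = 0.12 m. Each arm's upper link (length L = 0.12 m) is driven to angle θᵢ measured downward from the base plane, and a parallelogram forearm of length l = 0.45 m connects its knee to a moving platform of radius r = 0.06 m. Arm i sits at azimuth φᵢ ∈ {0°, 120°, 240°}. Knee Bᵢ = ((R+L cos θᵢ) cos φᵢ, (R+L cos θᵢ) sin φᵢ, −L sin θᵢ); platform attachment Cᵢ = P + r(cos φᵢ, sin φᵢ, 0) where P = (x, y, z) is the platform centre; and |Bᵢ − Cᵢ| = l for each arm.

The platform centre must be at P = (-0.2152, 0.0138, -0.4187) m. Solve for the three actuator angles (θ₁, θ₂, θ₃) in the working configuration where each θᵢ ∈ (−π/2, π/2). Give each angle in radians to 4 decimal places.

θ₁ = 1.1342, θ₂ = 0.0870, θ₃ = 0.1741

arm 1 (φ=0.0°): x'=-0.2152, y'=0.0138
  A cos θ + B sin θ = C:  0.2752·cos θ + -0.4187·sin θ = -0.2631
  θ1 = atan2(B,A) + arccos(C/0.5010) = 1.1342
arm 2 (φ=120.0°): x'=0.1196, y'=0.1795
  e−x'=-0.0596;  (l²−L²−(e−x')²−y'²−z²)/2L = -0.0957
  θ2 = atan2(B,A) + arccos(C/0.4229) = 0.0870
rotate P by −φ3: (0.0956, -0.1933, -0.4187)
  A cos θ + B sin θ = C:  -0.0356·cos θ + -0.4187·sin θ = -0.1076
  θ3 = atan2(B,A) + arccos(C/0.4202) = 0.1741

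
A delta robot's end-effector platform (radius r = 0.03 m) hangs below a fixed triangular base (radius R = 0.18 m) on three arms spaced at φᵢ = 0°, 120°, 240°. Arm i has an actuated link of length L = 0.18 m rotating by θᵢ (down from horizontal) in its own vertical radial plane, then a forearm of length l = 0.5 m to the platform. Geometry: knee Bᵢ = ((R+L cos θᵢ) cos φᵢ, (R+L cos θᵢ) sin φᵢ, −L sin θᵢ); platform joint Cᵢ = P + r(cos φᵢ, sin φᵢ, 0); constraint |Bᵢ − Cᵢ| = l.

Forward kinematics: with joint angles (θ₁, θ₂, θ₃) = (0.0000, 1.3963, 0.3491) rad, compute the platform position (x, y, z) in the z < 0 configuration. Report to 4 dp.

arm 1 at φ=0.0°: e+L cos θ1 = 0.3300;  S1 = (0.3300, 0.0000, 0.0000)
φ2=120.0°: virtual centre (-0.0906, 0.1570, -0.1773), radius l
φ3=240.0°: virtual centre (-0.1596, -0.2764, -0.0616), radius l
|S₂|²−|S₁|² = -0.0446;  |S₃|²−|S₁|² = -0.0033
plane₁₂: -0.8413x+0.3139y+-0.3545z = -0.0446
det = 0.7724;  x = 0.0333+-0.3038z,  y = -0.0530+0.3153z
sphere 1 gives Az²+Bz+C=0 with A=1.1917, B=0.1468, C=-0.1591;  B²−4AC=0.7801;  roots -0.4322, 0.3090;  negative root z = -0.4322
x = 0.1645, y = -0.1893

(0.1645, -0.1893, -0.4322)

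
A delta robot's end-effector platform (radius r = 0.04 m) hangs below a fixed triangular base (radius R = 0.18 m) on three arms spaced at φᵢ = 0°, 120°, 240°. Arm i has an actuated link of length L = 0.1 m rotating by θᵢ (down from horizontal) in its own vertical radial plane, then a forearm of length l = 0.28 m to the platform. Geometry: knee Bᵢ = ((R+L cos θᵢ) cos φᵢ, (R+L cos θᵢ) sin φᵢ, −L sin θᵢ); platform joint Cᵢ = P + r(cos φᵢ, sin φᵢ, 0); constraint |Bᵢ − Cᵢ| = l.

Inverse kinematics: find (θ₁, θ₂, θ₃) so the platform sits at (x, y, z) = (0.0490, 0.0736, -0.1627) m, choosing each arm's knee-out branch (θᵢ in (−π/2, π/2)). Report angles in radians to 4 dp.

φ1=0.0° → target in arm frame (0.0490, 0.0736)
  e−x'=0.0910;  (l²−L²−(e−x')²−y'²−z²)/2L = 0.1412
  θ1 = atan2(B,A) + arccos(C/0.1864) = -0.3490
φ2=120.0° → target in arm frame (0.0392, -0.0792)
  A=0.1008, B=-0.1627, C=(l²−L²−A²−y'²−z²)/(2L)=0.1275
  √(A²+B²)=0.1914;  θ2 = -1.0163+0.8417 ≈ -0.1746
arm 3 (φ=240.0°): x'=-0.0882, y'=0.0056
  A=0.2282, B=-0.1627, C=(l²−L²−A²−y'²−z²)/(2L)=-0.0510
  θ3 = atan2(B,A) + arccos(C/0.2803) = 1.1344

θ₁ = -0.3490, θ₂ = -0.1746, θ₃ = 1.1344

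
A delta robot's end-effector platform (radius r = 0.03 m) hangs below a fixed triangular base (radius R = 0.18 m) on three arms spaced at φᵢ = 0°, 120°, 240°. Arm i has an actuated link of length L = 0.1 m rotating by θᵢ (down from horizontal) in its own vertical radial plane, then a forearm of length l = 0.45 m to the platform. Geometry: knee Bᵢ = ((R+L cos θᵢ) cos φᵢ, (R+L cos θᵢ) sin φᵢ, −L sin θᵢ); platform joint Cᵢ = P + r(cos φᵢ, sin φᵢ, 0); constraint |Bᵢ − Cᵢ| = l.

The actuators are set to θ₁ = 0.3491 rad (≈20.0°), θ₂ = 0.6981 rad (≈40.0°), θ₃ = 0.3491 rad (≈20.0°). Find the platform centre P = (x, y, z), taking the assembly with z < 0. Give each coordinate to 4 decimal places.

φ1=0.0°: virtual centre (0.2440, 0.0000, -0.0342), radius l
arm 2 at φ=120.0°: (R−r)+L cos θ2 = 0.2266;  O2 = (-0.1133, 0.1962, -0.0643)
φ3=240.0°: virtual centre (-0.1220, -0.2113, -0.0342), radius l
|O₂|²−|O₁|² = -0.0052;  |O₃|²−|O₁|² = 0.0000
[-0.7145 0.3925 -0.0601]·P = -0.0052;  [-0.7319 -0.4226 0.0000]·P = 0.0000
det = 0.5892;  x = 0.0037+-0.0431z,  y = -0.0065+0.0747z
sphere 1 gives Az²+Bz+C=0 with A=1.0074, B=0.0882, C=-0.1436;  B²−4AC=0.5864;  roots -0.4238, 0.3363;  negative root z = -0.4238
x = 0.0220, y = -0.0381

(0.0220, -0.0381, -0.4238)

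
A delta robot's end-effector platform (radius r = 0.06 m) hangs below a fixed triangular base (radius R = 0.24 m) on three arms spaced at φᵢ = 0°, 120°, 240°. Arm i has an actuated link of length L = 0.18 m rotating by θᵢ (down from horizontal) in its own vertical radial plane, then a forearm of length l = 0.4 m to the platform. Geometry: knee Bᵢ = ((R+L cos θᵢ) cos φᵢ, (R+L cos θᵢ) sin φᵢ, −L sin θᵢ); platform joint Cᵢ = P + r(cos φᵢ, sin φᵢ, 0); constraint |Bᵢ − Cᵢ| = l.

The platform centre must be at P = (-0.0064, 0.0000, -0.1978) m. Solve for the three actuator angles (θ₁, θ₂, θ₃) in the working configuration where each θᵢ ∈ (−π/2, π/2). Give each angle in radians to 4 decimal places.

θ₁ = 0.1744, θ₂ = 0.0874, θ₃ = 0.0874

rotate P by −φ1: (-0.0064, 0.0000, -0.1978)
  A=0.1864, B=-0.1978, C=(l²−L²−A²−y'²−z²)/(2L)=0.1493
  γ=atan2(-0.1978,0.1864)=-0.8151;  ψ=arccos(0.5491)=0.9895;  θ1=γ+ψ≈0.1744
φ2=120.0° → target in arm frame (0.0032, 0.0055)
  A cos θ + B sin θ = C:  0.1768·cos θ + -0.1978·sin θ = 0.1589
  √(A²+B²)=0.2653;  θ2 = -0.8414+0.9288 ≈ 0.0874
rotate P by −φ3: (0.0032, -0.0055, -0.1978)
  A=0.1768, B=-0.1978, C=(l²−L²−A²−y'²−z²)/(2L)=0.1589
  γ=atan2(-0.1978,0.1768)=-0.8414;  ψ=arccos(0.5988)=0.9288;  θ3=γ+ψ≈0.0874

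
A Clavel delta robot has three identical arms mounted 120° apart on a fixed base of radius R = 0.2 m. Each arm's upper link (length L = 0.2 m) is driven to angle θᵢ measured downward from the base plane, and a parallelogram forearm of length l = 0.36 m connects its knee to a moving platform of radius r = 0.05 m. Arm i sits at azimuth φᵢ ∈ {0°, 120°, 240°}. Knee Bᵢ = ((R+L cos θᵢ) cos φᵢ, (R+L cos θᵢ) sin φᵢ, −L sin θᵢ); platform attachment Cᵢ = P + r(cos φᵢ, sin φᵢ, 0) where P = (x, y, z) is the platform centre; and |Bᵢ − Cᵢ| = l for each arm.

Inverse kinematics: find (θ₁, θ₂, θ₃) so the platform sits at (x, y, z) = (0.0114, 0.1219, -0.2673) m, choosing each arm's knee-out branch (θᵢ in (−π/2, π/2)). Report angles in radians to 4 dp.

φ1=0.0° → target in arm frame (0.0114, 0.1219)
  A=0.1386, B=-0.2673, C=(l²−L²−A²−y'²−z²)/(2L)=-0.0398
  √(A²+B²)=0.3011;  θ1 = -1.0924+1.7034 ≈ 0.6109
φ2=120.0° → target in arm frame (0.0999, -0.0708)
  A cos θ + B sin θ = C:  0.0501·cos θ + -0.2673·sin θ = 0.0266
  γ=atan2(-0.2673,0.0501)=-1.3854;  ψ=arccos(0.0976)=1.4730;  θ2=γ+ψ≈0.0876
rotate P by −φ3: (-0.1113, -0.0511, -0.2673)
  A=0.2613, B=-0.2673, C=(l²−L²−A²−y'²−z²)/(2L)=-0.1318
  θ3 = atan2(B,A) + arccos(C/0.3738) = 1.1343

θ₁ = 0.6109, θ₂ = 0.0876, θ₃ = 1.1343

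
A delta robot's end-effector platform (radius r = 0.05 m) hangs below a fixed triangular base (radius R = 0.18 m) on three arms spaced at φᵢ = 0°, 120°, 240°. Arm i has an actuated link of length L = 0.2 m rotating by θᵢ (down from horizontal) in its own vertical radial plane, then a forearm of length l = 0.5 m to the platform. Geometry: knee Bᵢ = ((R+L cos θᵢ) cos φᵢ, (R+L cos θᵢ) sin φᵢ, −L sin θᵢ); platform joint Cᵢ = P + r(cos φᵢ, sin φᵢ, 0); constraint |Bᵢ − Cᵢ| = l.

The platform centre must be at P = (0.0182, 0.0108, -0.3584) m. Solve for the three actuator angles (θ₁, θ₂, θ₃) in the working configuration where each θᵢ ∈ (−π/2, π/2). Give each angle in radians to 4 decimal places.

θ₁ = -0.1745, θ₂ = -0.0878, θ₃ = -0.0002

rotate P by −φ1: (0.0182, 0.0108, -0.3584)
  A cos θ + B sin θ = C:  0.1118·cos θ + -0.3584·sin θ = 0.1723
  γ=atan2(-0.3584,0.1118)=-1.2684;  ψ=arccos(0.4590)=1.0939;  θ1=γ+ψ≈-0.1745
rotate P by −φ2: (0.0003, -0.0212, -0.3584)
  A=0.1297, B=-0.3584, C=(l²−L²−A²−y'²−z²)/(2L)=0.1607
  γ=atan2(-0.3584,0.1297)=-1.2235;  ψ=arccos(0.4215)=1.1357;  θ2=γ+ψ≈-0.0878
arm 3 (φ=240.0°): x'=-0.0185, y'=0.0104
  A cos θ + B sin θ = C:  0.1485·cos θ + -0.3584·sin θ = 0.1485
  θ3 = atan2(B,A) + arccos(C/0.3879) = -0.0002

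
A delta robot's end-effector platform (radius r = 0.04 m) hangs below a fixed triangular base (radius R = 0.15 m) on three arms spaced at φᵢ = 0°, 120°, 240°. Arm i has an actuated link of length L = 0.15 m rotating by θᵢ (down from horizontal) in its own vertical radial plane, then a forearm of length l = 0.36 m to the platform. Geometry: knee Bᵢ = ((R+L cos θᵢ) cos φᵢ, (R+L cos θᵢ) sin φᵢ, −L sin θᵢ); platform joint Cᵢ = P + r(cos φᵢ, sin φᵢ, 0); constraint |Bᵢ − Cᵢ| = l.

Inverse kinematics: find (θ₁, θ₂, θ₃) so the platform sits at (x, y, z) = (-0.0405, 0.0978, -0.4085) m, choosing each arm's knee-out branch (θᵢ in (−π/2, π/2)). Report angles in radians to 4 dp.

arm 1 (φ=0.0°): x'=-0.0405, y'=0.0978
  A cos θ + B sin θ = C:  0.1505·cos θ + -0.4085·sin θ = -0.3066
  θ1 = atan2(B,A) + arccos(C/0.4353) = 1.1345
arm 2 (φ=120.0°): x'=0.1049, y'=-0.0138
  e−x'=0.0051;  (l²−L²−(e−x')²−y'²−z²)/2L = -0.2000
  γ=atan2(-0.4085,0.0051)=-1.5584;  ψ=arccos(-0.4895)=2.0823;  θ2=γ+ψ≈0.5238
φ3=240.0° → target in arm frame (-0.0644, -0.0840)
  A=0.1744, B=-0.4085, C=(l²−L²−A²−y'²−z²)/(2L)=-0.3242
  γ=atan2(-0.4085,0.1744)=-1.1672;  ψ=arccos(-0.7298)=2.3889;  θ3=γ+ψ≈1.2217

θ₁ = 1.1345, θ₂ = 0.5238, θ₃ = 1.2217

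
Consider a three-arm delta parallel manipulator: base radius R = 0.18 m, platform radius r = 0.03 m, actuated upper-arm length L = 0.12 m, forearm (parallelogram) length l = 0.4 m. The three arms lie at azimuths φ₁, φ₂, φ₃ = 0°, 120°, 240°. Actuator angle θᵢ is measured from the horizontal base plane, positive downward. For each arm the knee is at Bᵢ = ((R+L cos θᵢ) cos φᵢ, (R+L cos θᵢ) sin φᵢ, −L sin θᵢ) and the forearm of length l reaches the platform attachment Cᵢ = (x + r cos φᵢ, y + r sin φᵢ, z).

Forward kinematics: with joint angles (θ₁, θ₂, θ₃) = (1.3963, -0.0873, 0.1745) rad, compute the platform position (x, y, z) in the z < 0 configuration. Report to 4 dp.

(-0.1693, 0.0222, -0.3275)

O1 = (0.1708·cos0.0°, 0.1708·sin0.0°, -0.1182) = (0.1708, 0.0000, -0.1182)
arm 2 at φ=120.0°: (R−r)+L cos θ2 = 0.2695;  O2 = (-0.1348, 0.2334, 0.0105)
φ3=240.0°: virtual centre (-0.1341, -0.2322, -0.0208), radius l
eliminate P² terms by subtracting sphere 1 from 2 and 3
[-0.6112 0.4669 0.2573]·P = 0.0296;  [-0.6098 -0.4645 0.1947]·P = 0.0292
det = 0.5686;  x = -0.0482+0.3700z,  y = 0.0004+-0.0667z
sphere 1 gives Az²+Bz+C=0 with A=1.1414, B=0.0742, C=-0.0981;  B²−4AC=0.4533;  roots -0.3275, 0.2624;  negative root z = -0.3275
x = -0.1693, y = 0.0222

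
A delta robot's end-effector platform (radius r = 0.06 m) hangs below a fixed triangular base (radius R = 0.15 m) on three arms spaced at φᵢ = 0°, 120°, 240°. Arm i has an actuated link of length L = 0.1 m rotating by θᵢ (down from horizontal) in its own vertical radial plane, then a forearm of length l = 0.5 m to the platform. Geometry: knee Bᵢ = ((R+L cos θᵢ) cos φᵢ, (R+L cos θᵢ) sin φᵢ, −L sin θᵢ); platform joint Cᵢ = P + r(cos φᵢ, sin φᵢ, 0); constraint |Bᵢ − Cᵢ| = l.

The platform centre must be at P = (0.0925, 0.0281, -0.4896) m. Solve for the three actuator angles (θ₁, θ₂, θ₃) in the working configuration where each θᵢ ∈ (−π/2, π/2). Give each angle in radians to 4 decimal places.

θ₁ = 0.0000, θ₂ = 0.4363, θ₃ = 0.6109

φ1=0.0° → target in arm frame (0.0925, 0.0281)
  A=-0.0025, B=-0.4896, C=(l²−L²−A²−y'²−z²)/(2L)=-0.0025
  θ1 = atan2(B,A) + arccos(C/0.4896) = 0.0000
arm 2 (φ=120.0°): x'=-0.0219, y'=-0.0942
  A=0.1119, B=-0.4896, C=(l²−L²−A²−y'²−z²)/(2L)=-0.1055
  θ2 = atan2(B,A) + arccos(C/0.5022) = 0.4363
rotate P by −φ3: (-0.0706, 0.0661, -0.4896)
  e−x'=0.1606;  (l²−L²−(e−x')²−y'²−z²)/2L = -0.1493
  √(A²+B²)=0.5153;  θ3 = -1.2539+1.8648 ≈ 0.6109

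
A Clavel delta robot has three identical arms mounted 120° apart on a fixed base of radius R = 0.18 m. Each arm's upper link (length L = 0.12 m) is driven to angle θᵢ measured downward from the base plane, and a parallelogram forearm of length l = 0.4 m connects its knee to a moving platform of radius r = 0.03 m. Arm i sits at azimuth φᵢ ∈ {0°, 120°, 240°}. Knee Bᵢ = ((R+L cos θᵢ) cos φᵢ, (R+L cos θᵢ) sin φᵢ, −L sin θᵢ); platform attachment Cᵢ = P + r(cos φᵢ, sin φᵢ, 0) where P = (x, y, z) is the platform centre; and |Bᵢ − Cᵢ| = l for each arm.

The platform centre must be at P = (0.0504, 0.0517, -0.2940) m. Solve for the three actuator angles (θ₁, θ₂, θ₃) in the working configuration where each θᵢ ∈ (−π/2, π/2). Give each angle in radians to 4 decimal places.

θ₁ = -0.3486, θ₂ = -0.0871, θ₃ = 0.5234

arm 1 (φ=0.0°): x'=0.0504, y'=0.0517
  A cos θ + B sin θ = C:  0.0996·cos θ + -0.2940·sin θ = 0.1940
  γ=atan2(-0.2940,0.0996)=-1.2442;  ψ=arccos(0.6251)=0.8955;  θ1=γ+ψ≈-0.3486
arm 2 (φ=120.0°): x'=0.0196, y'=-0.0695
  A=0.1304, B=-0.2940, C=(l²−L²−A²−y'²−z²)/(2L)=0.1555
  θ2 = atan2(B,A) + arccos(C/0.3216) = -0.0871
arm 3 (φ=240.0°): x'=-0.0700, y'=0.0178
  A cos θ + B sin θ = C:  0.2200·cos θ + -0.2940·sin θ = 0.0436
  θ3 = atan2(B,A) + arccos(C/0.3672) = 0.5234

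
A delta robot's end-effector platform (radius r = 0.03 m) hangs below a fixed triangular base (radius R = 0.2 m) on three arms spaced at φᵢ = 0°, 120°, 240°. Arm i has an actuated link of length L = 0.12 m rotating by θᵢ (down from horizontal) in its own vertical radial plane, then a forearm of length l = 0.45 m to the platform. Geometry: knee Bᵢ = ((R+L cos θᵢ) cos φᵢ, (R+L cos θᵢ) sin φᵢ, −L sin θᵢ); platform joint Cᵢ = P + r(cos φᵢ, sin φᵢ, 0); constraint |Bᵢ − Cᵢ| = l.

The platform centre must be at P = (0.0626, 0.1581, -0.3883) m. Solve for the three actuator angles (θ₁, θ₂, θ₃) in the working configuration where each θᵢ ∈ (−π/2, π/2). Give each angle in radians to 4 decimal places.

θ₁ = 0.2616, θ₂ = 0.0003, θ₃ = 1.3963

φ1=0.0° → target in arm frame (0.0626, 0.1581)
  e−x'=0.1074;  (l²−L²−(e−x')²−y'²−z²)/2L = 0.0033
  √(A²+B²)=0.4029;  θ1 = -1.3010+1.5626 ≈ 0.2616
rotate P by −φ2: (0.1056, -0.1333, -0.3883)
  A cos θ + B sin θ = C:  0.0644·cos θ + -0.3883·sin θ = 0.0642
  θ2 = atan2(B,A) + arccos(C/0.3936) = 0.0003
φ3=240.0° → target in arm frame (-0.1682, -0.0248)
  A cos θ + B sin θ = C:  0.3382·cos θ + -0.3883·sin θ = -0.3237
  √(A²+B²)=0.5149;  θ3 = -0.8542+2.2505 ≈ 1.3963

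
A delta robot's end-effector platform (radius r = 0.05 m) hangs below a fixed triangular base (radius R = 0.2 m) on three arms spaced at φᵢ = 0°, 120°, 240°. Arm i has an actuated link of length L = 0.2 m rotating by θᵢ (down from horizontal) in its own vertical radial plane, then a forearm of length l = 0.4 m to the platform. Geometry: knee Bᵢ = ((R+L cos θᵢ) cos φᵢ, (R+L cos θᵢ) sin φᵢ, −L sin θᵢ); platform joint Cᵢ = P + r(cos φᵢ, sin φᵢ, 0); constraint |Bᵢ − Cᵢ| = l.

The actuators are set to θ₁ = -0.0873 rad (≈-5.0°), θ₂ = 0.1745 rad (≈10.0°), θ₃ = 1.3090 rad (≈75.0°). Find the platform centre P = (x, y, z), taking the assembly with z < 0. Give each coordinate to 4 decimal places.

(0.1155, 0.1531, -0.2688)

centre 1 = (0.3492·cos0.0°, 0.3492·sin0.0°, 0.0174) = (0.3492, 0.0000, 0.0174)
φ2=120.0°: virtual centre (-0.1735, 0.3005, -0.0347), radius l
φ3=240.0°: virtual centre (-0.1009, -0.1747, -0.1932), radius l
subtract pairs → two planes through P
linear system: -1.0454x+0.6010y = -0.0007−-0.1043z; -0.9002x+-0.3495y = -0.0442−-0.4212z
Cramer: x(z) = 0.0296-0.3195z;  y(z) = 0.0504-0.3823z
quadratic in z: (1.2482)z²+(0.1309)z+(-0.0550)=0, √Δ=0.5401 → z ∈ {-0.2688, 0.1639}; z = -0.2688 (taking z<0)
x = 0.1155, y = 0.1531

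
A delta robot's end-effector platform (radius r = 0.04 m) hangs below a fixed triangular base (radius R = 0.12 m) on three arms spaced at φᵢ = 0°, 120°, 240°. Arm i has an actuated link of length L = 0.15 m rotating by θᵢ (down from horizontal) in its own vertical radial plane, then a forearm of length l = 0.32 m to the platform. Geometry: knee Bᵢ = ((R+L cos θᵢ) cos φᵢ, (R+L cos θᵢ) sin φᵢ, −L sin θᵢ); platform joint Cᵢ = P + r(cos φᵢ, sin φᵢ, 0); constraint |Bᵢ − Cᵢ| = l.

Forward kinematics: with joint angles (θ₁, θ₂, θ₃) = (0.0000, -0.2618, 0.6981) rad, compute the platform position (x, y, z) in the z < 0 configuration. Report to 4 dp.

S1 = (0.2300·cos0.0°, 0.2300·sin0.0°, 0.0000) = (0.2300, 0.0000, 0.0000)
arm 2 at φ=120.0°: ρ2 = 0.2249;  S2 = (-0.1124, 0.1948, 0.0388)
S3 = (0.1949·cos240.0°, 0.1949·sin240.0°, -0.0964) = (-0.0975, -0.1688, -0.0964)
eliminate P² terms by subtracting sphere 1 from 2 and 3
linear system: -0.6849x+0.3895y = -0.0008−0.0776z; -0.6549x+-0.3376y = -0.0056−-0.1928z
det = 0.4863;  x = 0.0051+-0.1005z,  y = 0.0068+-0.3761z
quadratic in z: (1.1516)z²+(0.0401)z+(-0.0518)=0, √Δ=0.4899 → z ∈ {-0.2301, 0.1953}; z = -0.2301 (taking z<0)
x = 0.0282, y = 0.0934

(0.0282, 0.0934, -0.2301)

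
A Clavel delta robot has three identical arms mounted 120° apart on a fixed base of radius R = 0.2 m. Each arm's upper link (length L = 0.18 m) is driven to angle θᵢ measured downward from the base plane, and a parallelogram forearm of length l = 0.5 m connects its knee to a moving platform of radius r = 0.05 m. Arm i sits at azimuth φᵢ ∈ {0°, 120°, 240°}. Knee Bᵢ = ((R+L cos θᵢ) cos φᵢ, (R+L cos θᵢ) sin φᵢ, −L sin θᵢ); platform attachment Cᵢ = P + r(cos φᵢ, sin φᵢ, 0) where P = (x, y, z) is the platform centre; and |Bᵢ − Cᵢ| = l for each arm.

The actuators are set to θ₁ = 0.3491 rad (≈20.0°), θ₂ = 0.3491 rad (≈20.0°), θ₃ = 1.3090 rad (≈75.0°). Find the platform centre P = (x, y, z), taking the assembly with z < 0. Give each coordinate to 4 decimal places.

(0.1009, 0.1747, -0.4761)

centre 1 = (0.3191·cos0.0°, 0.3191·sin0.0°, -0.0616) = (0.3191, 0.0000, -0.0616)
centre 2 = (0.3191·cos120.0°, 0.3191·sin120.0°, -0.0616) = (-0.1596, 0.2764, -0.0616)
φ3=240.0°: virtual centre (-0.0983, -0.1702, -0.1739), radius l
eliminate P² terms by subtracting sphere 1 from 2 and 3
plane₁₂: -0.9574x+0.5528y+0.0000z = 0.0000
Cramer: x(z) = 0.0258-0.1577z;  y(z) = 0.0447-0.2731z
quadratic in z: (1.0994)z²+(0.1912)z+(-0.1582)=0, √Δ=0.8556 → z ∈ {-0.4761, 0.3022}; z = -0.4761 (taking z<0)
x = 0.1009, y = 0.1747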